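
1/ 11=0.09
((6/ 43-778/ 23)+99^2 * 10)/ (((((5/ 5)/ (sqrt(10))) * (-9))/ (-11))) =1065884314 * sqrt(10)/ 8901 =378679.04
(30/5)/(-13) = -6/13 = -0.46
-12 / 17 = -0.71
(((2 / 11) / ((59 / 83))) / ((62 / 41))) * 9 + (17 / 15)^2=12705466 / 4526775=2.81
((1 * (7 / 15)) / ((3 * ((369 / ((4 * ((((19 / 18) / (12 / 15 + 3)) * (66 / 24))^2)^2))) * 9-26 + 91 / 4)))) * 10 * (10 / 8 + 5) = 457531250 / 114594579837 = 0.00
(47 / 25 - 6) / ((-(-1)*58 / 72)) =-3708 / 725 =-5.11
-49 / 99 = -0.49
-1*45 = -45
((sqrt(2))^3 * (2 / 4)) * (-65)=-65 * sqrt(2)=-91.92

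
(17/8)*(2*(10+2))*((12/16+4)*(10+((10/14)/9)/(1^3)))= 2441.73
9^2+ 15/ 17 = 1392/ 17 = 81.88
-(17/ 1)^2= -289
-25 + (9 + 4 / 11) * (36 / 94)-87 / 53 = -631742 / 27401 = -23.06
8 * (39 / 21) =104 / 7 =14.86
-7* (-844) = 5908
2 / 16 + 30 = 241 / 8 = 30.12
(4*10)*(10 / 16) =25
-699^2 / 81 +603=-48862 / 9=-5429.11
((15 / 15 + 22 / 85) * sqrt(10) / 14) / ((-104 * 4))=-107 * sqrt(10) / 495040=-0.00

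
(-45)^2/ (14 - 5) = 225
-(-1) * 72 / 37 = 72 / 37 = 1.95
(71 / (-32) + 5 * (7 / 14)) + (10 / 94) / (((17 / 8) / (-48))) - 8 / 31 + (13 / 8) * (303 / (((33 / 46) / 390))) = 2333736227827 / 8718688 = 267670.57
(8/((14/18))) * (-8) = -576/7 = -82.29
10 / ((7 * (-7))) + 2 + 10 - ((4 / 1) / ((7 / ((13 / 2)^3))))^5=-51185893007746629 / 537824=-95172199469.99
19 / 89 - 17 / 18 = -1171 / 1602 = -0.73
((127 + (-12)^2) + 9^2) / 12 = 88 / 3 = 29.33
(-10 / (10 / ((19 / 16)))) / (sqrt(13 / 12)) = -19*sqrt(39) / 104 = -1.14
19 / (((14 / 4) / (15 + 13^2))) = 6992 / 7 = 998.86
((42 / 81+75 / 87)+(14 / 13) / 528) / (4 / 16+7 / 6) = 1238491 / 1268982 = 0.98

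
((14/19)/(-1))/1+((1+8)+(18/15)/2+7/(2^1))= 2349/190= 12.36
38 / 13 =2.92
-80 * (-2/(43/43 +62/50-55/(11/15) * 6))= -2000/5597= -0.36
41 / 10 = 4.10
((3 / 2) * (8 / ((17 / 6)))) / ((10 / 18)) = 648 / 85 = 7.62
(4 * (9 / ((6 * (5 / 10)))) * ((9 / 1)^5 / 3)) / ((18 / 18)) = 236196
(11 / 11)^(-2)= 1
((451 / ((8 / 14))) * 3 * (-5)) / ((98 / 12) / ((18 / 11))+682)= -23247 / 1349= -17.23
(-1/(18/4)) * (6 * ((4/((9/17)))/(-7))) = 272/189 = 1.44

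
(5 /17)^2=25 /289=0.09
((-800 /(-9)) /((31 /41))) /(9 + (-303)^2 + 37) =0.00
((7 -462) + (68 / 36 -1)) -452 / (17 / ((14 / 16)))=-146077 / 306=-477.38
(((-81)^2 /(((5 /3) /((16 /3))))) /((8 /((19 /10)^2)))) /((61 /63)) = 149216823 /15250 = 9784.71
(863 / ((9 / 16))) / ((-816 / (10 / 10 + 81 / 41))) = -105286 / 18819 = -5.59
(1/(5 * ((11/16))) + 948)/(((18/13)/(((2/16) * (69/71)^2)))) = 89669203/1109020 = 80.85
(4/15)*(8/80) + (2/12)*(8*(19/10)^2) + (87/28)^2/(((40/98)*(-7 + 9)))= 53333/3200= 16.67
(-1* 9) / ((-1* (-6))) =-3 / 2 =-1.50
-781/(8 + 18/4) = -62.48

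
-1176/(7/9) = -1512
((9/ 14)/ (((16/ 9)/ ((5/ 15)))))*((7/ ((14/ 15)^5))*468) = 2398865625/ 4302592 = 557.54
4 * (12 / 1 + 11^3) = 5372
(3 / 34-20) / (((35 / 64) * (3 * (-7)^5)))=21664 / 30000495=0.00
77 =77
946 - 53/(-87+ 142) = 51977/55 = 945.04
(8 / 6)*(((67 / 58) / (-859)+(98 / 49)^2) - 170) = -16541038 / 74733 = -221.34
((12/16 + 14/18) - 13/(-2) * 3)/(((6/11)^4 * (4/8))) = 11083237/23328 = 475.10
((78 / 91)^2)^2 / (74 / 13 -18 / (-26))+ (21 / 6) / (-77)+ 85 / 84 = 27646753 / 26305356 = 1.05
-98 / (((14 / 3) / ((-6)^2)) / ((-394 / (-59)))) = -297864 / 59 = -5048.54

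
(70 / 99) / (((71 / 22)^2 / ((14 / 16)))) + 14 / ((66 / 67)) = 7122332 / 499059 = 14.27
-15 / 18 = -5 / 6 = -0.83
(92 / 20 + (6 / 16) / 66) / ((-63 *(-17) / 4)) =193 / 11220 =0.02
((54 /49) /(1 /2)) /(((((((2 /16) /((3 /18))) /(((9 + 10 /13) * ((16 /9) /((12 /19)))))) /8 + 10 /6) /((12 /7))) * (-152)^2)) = 987552 /10084920643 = 0.00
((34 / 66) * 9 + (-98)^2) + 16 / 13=1374211 / 143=9609.87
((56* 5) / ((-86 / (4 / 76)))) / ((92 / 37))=-1295 / 18791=-0.07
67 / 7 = 9.57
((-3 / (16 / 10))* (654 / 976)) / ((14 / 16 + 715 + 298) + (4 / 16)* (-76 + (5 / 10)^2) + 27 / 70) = -171675 / 136000964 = -0.00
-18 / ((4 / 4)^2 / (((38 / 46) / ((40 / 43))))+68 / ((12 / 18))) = -7353 / 42127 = -0.17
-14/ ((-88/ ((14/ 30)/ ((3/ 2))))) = 49/ 990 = 0.05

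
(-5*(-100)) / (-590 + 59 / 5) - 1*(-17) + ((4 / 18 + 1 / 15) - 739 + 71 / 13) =-1212808846 / 1691235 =-717.11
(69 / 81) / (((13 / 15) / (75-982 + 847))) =-2300 / 39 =-58.97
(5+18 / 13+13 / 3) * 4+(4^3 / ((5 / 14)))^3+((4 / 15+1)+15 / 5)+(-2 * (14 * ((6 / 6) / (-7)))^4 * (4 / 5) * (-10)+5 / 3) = 28055088229 / 4875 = 5754889.89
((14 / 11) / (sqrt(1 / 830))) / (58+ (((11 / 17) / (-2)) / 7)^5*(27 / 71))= 759051372140992*sqrt(830) / 34591055339735917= 0.63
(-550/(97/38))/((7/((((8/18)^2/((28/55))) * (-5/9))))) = 22990000/3464937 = 6.64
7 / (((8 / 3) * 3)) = 7 / 8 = 0.88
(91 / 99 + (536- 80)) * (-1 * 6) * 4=-361880 / 33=-10966.06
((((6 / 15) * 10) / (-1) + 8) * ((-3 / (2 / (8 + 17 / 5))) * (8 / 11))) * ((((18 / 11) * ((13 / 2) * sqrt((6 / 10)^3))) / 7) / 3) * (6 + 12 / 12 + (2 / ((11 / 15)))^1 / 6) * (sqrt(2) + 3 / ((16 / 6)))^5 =-125396453403 * sqrt(30) / 149072000 - 1418644531863 * sqrt(15) / 1192576000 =-9214.49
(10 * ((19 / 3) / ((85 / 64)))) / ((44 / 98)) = 59584 / 561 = 106.21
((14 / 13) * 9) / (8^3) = 63 / 3328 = 0.02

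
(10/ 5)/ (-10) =-1/ 5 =-0.20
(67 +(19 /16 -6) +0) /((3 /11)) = 10945 /48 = 228.02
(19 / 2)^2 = 361 / 4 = 90.25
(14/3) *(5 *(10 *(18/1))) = 4200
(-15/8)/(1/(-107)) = 1605/8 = 200.62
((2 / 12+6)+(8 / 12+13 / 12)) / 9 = 0.88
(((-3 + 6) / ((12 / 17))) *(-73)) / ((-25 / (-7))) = -8687 / 100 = -86.87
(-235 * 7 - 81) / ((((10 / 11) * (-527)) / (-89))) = -844877 / 2635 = -320.64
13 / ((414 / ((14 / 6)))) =91 / 1242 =0.07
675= 675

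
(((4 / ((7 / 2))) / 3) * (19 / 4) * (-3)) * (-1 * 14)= 76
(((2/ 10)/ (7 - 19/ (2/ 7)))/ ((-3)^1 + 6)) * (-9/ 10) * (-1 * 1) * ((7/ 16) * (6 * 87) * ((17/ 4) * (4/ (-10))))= 783/ 2000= 0.39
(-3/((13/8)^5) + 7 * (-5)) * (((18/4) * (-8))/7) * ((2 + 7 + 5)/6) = 157122708/371293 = 423.18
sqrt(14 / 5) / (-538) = -0.00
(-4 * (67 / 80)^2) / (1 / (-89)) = 249.70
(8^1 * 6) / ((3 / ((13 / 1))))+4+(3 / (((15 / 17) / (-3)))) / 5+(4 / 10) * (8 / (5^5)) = 3280641 / 15625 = 209.96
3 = 3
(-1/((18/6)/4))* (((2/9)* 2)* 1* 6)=-32/9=-3.56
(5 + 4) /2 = 9 /2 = 4.50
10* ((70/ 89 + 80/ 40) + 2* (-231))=-4592.13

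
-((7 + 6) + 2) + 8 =-7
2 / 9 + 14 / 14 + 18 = 173 / 9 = 19.22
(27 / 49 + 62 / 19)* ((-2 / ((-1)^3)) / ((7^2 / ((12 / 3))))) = 28408 / 45619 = 0.62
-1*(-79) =79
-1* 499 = -499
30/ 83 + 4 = 362/ 83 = 4.36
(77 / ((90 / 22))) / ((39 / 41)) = 34727 / 1755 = 19.79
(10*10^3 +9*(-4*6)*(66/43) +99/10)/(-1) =-4161697/430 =-9678.37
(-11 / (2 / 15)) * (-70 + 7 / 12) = 45815 / 8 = 5726.88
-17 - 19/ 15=-274/ 15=-18.27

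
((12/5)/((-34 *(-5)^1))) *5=0.07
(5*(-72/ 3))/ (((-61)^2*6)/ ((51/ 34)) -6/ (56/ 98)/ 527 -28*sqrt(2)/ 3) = -0.01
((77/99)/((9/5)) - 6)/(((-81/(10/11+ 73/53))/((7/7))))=54653/347733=0.16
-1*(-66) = 66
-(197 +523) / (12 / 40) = -2400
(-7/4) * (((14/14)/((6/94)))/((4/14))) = -2303/24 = -95.96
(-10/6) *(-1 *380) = 1900/3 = 633.33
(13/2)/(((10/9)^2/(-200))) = -1053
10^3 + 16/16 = 1001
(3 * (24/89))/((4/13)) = 234/89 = 2.63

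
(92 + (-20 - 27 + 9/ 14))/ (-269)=-639/ 3766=-0.17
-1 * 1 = -1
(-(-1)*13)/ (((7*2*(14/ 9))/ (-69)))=-8073/ 196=-41.19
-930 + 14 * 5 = -860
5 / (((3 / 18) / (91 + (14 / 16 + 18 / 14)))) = 78255 / 28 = 2794.82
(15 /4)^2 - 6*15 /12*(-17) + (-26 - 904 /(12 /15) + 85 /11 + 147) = -151309 /176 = -859.71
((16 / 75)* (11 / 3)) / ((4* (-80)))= -11 / 4500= -0.00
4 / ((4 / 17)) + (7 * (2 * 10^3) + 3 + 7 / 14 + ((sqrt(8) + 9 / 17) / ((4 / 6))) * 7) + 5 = 21 * sqrt(2) + 238528 / 17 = 14060.76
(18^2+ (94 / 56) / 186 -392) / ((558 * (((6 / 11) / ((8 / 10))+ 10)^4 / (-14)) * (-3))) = -10368668354 / 237399530450625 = -0.00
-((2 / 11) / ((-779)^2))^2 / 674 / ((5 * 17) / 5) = -2 / 255278373005582729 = -0.00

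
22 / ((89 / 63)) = 1386 / 89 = 15.57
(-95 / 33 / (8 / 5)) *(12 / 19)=-25 / 22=-1.14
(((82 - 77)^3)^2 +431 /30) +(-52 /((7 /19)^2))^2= 162406.54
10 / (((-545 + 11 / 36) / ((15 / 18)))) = -300 / 19609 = -0.02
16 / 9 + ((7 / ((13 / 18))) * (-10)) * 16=-181232 / 117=-1548.99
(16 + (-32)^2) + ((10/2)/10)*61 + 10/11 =23571/22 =1071.41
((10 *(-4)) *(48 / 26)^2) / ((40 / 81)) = -46656 / 169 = -276.07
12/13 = 0.92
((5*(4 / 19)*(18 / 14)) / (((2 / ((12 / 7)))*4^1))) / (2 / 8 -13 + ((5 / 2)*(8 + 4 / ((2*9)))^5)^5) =775329826707200795871868920 / 19566029723523837032344738822456942793785269182207231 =0.00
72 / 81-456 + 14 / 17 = -69506 / 153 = -454.29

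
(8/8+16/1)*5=85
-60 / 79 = -0.76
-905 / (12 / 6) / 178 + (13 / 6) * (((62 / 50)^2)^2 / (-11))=-13803043219 / 4589062500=-3.01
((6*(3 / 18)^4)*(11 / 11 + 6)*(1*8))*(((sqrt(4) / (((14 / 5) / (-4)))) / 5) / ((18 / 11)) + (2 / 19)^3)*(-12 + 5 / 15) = 5263790 / 5000211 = 1.05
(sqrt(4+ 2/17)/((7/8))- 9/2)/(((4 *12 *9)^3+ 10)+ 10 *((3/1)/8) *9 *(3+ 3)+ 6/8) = -18/322487125+ 32 *sqrt(1190)/38375967875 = -0.00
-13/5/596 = -13/2980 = -0.00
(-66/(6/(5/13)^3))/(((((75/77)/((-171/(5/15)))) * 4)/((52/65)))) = 144837/2197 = 65.92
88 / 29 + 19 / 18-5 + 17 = 8399 / 522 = 16.09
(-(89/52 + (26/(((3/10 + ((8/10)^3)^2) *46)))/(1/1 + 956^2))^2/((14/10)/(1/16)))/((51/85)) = -9000833325923160277714923075/41296011111473676981895343872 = -0.22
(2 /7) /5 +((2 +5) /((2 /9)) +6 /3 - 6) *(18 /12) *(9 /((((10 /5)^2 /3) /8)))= 155929 /70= 2227.56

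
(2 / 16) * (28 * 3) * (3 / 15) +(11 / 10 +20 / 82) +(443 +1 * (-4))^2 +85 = 39525936 / 205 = 192809.44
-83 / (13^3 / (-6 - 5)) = 913 / 2197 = 0.42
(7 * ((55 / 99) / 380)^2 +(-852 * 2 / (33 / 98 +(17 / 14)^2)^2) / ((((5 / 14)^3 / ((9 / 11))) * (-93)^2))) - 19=-22032864661723801 / 1097328469050000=-20.08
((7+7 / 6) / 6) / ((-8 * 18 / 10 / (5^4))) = -153125 / 2592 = -59.08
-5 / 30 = -0.17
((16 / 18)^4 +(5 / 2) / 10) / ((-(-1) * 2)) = 22945 / 52488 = 0.44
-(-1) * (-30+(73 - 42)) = 1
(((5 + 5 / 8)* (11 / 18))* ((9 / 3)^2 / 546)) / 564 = 55 / 547456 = 0.00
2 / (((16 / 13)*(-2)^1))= -13 / 16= -0.81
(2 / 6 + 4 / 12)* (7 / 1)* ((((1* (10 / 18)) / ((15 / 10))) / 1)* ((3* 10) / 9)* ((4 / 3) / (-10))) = -560 / 729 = -0.77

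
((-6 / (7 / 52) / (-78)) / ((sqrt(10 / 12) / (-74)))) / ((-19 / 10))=592*sqrt(30) / 133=24.38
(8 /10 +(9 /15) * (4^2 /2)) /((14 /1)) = 2 /5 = 0.40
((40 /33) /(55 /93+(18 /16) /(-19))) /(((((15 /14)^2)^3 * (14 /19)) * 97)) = 385202456576 /18286602778125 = 0.02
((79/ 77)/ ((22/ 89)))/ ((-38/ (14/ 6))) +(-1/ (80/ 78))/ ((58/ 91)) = -28555433/ 16001040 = -1.78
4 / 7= 0.57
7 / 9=0.78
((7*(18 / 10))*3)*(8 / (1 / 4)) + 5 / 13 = 78649 / 65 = 1209.98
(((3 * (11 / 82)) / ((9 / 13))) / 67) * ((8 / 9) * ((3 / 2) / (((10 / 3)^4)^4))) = 0.00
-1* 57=-57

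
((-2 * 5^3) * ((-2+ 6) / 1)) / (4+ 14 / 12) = -6000 / 31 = -193.55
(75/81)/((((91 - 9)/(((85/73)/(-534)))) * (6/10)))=-10625/258918444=-0.00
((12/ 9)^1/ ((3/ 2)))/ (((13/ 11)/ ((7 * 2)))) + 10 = 2402/ 117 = 20.53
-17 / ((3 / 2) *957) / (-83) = 34 / 238293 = 0.00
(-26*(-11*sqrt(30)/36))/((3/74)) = 5291*sqrt(30)/27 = 1073.33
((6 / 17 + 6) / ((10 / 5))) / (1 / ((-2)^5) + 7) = 1728 / 3791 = 0.46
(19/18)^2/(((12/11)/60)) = 19855/324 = 61.28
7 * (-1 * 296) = -2072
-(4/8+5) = -11/2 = -5.50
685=685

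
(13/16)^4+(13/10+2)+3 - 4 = 896469/327680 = 2.74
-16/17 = -0.94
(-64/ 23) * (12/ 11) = -768/ 253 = -3.04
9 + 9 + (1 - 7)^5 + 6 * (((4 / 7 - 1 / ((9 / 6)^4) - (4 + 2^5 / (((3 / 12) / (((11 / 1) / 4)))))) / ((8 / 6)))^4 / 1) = 12915067325205491174 / 425329947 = 30364820103.31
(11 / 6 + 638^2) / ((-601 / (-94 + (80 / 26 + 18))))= 385879450 / 7813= 49389.41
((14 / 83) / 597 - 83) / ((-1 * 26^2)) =316363 / 2576652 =0.12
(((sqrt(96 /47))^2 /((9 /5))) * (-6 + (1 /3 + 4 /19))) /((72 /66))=-136840 /24111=-5.68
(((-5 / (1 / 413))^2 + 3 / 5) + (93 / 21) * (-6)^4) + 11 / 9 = 1345039369 / 315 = 4269966.25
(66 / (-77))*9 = -54 / 7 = -7.71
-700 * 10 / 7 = -1000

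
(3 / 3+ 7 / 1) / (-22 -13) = -0.23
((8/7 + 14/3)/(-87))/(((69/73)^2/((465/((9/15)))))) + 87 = 252899239/8698347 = 29.07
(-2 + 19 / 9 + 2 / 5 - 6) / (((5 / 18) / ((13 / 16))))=-3211 / 200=-16.06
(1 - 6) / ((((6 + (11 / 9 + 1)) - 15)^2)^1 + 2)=-405 / 3883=-0.10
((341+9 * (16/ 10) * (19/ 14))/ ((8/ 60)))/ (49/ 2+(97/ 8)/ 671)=33869396/ 307097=110.29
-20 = -20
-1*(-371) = 371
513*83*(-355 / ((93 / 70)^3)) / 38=-5053247500 / 29791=-169623.29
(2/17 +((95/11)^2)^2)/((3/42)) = 19385658698/248897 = 77886.27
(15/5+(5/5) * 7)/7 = 10/7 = 1.43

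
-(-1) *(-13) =-13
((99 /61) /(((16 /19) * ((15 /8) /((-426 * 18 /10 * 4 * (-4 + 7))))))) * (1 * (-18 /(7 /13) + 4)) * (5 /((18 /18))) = 1391682.74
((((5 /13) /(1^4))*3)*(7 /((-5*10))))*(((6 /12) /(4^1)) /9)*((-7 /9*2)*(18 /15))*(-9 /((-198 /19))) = 931 /257400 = 0.00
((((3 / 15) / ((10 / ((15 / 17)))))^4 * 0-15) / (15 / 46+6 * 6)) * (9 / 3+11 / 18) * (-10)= 14.91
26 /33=0.79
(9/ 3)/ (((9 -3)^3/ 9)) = 1/ 8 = 0.12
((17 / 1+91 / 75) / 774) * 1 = 683 / 29025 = 0.02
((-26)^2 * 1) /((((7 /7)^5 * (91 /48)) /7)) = 2496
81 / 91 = 0.89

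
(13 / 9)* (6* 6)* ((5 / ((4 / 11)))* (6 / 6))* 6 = 4290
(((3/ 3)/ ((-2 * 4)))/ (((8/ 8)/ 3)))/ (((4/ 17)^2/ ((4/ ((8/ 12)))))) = -2601/ 64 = -40.64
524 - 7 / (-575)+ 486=580757 / 575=1010.01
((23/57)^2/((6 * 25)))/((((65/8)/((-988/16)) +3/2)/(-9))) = -529/74100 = -0.01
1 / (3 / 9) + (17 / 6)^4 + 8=97777 / 1296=75.45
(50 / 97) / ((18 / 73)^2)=133225 / 15714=8.48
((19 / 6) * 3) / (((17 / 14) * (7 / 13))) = 247 / 17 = 14.53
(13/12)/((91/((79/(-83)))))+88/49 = 87095/48804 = 1.78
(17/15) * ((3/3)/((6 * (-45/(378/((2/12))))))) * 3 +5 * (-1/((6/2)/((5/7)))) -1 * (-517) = 255806/525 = 487.25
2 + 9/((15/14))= 10.40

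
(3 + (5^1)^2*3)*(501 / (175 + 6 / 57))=247494 / 1109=223.17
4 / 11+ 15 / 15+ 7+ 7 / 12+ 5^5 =413681 / 132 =3133.95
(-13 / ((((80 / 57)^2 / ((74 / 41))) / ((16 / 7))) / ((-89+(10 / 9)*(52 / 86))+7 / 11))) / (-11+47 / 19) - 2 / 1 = -155049172777 / 549791550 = -282.01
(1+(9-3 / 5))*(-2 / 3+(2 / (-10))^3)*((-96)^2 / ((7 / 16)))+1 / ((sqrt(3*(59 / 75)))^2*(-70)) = -68967042101 / 516250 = -133592.33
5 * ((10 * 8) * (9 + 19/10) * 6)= 26160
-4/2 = -2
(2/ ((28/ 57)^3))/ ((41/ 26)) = 2407509/ 225008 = 10.70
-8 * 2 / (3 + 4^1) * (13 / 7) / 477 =-208 / 23373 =-0.01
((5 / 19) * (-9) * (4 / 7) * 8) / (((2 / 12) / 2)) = -17280 / 133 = -129.92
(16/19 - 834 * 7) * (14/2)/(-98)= 55453/133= 416.94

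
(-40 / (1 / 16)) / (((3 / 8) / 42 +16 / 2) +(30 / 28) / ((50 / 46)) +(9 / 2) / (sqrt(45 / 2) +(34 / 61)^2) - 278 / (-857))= -846516499975676210329600 / 12113864853463267665493 +27553119791828391936000* sqrt(10) / 12113864853463267665493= -62.69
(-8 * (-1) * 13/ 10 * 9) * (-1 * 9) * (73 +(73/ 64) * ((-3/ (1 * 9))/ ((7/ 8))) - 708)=37470303/ 70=535290.04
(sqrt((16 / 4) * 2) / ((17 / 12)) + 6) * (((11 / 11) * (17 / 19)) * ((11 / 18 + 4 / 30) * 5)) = 268 * sqrt(2) / 57 + 1139 / 57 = 26.63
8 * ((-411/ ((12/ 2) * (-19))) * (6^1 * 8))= 26304/ 19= 1384.42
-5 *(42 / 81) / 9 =-70 / 243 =-0.29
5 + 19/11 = 74/11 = 6.73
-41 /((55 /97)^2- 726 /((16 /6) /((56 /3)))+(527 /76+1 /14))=205229108 /25401721573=0.01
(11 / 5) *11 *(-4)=-484 / 5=-96.80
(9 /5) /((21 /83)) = 249 /35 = 7.11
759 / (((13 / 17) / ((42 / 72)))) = 30107 / 52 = 578.98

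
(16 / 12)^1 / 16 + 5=61 / 12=5.08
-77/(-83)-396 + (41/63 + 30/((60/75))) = -3732685/10458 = -356.92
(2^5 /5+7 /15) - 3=58 /15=3.87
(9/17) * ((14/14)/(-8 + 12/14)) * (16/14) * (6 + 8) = -504/425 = -1.19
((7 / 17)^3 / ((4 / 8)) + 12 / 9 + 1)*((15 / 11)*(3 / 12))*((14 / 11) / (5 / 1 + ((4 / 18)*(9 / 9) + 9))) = 11481435 / 152185088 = 0.08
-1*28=-28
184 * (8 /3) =1472 /3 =490.67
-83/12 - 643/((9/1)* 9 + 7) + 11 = -851/264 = -3.22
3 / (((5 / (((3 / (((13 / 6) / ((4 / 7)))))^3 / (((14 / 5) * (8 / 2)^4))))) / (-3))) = -6561 / 5274997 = -0.00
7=7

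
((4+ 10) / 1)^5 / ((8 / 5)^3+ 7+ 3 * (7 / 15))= 33614000 / 781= 43039.69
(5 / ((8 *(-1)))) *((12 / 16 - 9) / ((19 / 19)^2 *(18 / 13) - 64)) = -195 / 2368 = -0.08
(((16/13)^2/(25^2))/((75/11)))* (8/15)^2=180224/1782421875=0.00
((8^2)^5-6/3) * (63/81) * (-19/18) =-71403831163/81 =-881528779.79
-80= -80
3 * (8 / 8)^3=3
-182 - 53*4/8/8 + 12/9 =-8831/48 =-183.98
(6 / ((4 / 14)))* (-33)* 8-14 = -5558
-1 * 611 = -611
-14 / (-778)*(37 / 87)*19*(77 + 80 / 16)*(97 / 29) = 39141634 / 981447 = 39.88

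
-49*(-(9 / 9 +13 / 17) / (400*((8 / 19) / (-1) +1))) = 0.37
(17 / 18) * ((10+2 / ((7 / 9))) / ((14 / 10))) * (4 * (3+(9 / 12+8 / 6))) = 228140 / 1323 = 172.44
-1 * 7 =-7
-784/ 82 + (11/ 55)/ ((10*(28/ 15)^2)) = -614287/ 64288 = -9.56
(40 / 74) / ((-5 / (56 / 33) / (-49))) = 10976 / 1221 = 8.99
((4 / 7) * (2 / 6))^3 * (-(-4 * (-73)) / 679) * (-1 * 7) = 18688 / 898317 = 0.02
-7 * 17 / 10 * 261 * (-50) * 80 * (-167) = -2074741200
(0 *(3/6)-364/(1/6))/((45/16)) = -776.53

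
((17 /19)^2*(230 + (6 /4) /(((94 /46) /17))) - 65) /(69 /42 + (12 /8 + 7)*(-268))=-10223423 /180240441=-0.06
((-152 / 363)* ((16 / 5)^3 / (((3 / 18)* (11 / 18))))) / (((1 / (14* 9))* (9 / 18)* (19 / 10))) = -594542592 / 33275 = -17867.55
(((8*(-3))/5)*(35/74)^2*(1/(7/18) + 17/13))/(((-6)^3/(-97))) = -1198435/640692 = -1.87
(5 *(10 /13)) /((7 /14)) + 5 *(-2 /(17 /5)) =1050 /221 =4.75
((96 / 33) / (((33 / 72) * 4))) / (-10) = -96 / 605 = -0.16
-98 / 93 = -1.05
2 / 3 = 0.67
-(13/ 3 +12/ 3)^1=-25/ 3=-8.33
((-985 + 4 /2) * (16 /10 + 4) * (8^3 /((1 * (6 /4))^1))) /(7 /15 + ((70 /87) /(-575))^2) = -26869302497280 /6673363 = -4026351.11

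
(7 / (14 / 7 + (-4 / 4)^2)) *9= 21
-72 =-72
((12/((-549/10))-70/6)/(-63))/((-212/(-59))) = 42775/814716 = 0.05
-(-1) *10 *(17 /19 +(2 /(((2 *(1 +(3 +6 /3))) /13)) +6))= 5165 /57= 90.61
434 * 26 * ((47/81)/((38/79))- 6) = -83247710/1539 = -54092.08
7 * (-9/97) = -63/97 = -0.65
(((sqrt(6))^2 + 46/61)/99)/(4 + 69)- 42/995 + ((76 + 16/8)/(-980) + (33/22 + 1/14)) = 62355220111/42986990970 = 1.45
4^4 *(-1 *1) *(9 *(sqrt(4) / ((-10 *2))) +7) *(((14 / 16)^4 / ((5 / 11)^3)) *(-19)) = 185192.61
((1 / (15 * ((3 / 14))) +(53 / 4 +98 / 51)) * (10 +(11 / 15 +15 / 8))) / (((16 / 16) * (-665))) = -4216553 / 14364000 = -0.29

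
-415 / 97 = -4.28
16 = 16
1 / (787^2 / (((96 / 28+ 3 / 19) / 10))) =0.00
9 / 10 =0.90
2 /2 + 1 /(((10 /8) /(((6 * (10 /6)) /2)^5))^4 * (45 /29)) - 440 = 226562499996049 /9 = 25173611110672.11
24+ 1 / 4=24.25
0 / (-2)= 0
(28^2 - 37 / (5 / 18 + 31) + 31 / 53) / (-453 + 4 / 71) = -1659691101 / 959592401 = -1.73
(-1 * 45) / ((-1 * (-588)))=-0.08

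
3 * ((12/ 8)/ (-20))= -0.22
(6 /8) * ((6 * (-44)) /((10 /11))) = -1089 /5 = -217.80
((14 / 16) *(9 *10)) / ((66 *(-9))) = -35 / 264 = -0.13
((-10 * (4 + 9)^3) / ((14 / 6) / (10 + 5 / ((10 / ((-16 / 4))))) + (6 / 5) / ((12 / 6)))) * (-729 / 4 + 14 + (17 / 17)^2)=440937900 / 107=4120914.95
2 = 2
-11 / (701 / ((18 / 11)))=-18 / 701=-0.03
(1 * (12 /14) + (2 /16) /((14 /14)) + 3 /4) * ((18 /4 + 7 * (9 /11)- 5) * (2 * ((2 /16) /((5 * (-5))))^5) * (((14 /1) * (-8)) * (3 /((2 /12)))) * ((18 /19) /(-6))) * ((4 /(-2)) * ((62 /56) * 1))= 1867347 /46816000000000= 0.00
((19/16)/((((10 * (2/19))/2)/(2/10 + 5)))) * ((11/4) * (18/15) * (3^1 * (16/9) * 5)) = 51623/50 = 1032.46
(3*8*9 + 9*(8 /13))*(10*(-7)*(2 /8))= -50400 /13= -3876.92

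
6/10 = 3/5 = 0.60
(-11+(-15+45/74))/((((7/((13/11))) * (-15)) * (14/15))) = 24427/79772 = 0.31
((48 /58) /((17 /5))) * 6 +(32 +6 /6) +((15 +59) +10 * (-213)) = -2021.54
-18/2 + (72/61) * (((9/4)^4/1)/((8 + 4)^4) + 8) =221913/499712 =0.44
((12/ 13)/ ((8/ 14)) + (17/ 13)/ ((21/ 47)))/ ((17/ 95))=117800/ 4641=25.38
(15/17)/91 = 15/1547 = 0.01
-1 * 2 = -2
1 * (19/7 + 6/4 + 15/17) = 1213/238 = 5.10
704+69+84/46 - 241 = 12278/23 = 533.83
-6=-6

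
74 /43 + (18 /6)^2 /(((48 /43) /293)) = 1626455 /688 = 2364.03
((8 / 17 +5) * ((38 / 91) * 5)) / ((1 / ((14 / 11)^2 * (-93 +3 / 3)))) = -45517920 / 26741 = -1702.18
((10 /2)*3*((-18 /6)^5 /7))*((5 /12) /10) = -21.70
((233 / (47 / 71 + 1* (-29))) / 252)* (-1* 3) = 16543 / 169008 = 0.10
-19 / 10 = -1.90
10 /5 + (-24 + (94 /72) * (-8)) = -292 /9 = -32.44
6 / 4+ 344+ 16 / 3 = 2105 / 6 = 350.83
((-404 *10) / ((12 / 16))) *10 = -161600 / 3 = -53866.67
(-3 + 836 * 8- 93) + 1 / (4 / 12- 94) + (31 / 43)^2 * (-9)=3422562932 / 519569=6587.31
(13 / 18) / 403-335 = -186929 / 558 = -335.00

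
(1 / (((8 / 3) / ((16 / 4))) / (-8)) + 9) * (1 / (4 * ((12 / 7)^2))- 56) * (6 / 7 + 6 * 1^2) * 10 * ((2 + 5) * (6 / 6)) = 161035 / 2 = 80517.50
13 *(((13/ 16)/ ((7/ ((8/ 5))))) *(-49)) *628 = -371462/ 5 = -74292.40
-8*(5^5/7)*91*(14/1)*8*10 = -364000000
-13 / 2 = -6.50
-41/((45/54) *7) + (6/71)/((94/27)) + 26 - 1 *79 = -7008202/116795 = -60.00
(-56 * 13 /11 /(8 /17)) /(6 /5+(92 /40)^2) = -154700 /7139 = -21.67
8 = 8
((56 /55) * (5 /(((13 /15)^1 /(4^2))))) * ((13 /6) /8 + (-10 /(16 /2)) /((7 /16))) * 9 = -28440 /13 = -2187.69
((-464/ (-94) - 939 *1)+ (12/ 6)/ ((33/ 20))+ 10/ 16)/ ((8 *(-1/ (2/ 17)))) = 11567069/ 843744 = 13.71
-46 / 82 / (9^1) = -23 / 369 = -0.06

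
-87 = -87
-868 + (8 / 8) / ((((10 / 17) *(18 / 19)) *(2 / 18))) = -17037 / 20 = -851.85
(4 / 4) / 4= 1 / 4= 0.25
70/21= 10/3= 3.33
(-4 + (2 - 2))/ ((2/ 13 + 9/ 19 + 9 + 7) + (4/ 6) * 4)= -2964/ 14297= -0.21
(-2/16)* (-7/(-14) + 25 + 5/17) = -877/272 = -3.22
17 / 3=5.67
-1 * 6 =-6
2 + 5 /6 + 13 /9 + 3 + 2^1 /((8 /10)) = 88 /9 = 9.78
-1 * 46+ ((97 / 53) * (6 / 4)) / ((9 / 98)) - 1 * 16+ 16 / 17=-31.17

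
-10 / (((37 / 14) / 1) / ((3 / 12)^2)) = -35 / 148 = -0.24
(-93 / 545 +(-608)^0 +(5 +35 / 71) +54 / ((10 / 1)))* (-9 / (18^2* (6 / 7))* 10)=-3.80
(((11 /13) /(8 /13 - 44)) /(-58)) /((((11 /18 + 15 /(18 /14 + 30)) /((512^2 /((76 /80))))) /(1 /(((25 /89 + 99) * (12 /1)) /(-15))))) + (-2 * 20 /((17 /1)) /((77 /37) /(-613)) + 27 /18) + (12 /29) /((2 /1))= 148881818783363731 /214615460867962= 693.71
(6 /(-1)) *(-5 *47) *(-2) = -2820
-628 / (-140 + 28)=5.61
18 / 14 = 9 / 7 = 1.29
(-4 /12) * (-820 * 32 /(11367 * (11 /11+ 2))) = 26240 /102303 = 0.26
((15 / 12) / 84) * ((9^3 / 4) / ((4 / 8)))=1215 / 224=5.42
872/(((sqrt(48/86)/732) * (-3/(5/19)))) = -265960 * sqrt(258)/57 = -74946.49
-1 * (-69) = 69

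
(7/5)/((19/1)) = 7/95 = 0.07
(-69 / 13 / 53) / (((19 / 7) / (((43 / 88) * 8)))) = -20769 / 144001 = -0.14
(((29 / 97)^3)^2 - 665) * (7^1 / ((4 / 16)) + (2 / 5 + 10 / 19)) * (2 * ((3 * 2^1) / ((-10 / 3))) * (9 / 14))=123297233400502232832 / 2769631916388925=44517.55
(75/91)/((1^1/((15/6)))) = 2.06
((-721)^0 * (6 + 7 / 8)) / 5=11 / 8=1.38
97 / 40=2.42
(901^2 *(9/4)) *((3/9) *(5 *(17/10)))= 41401851/8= 5175231.38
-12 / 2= -6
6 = 6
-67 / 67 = -1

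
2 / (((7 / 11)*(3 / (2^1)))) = 44 / 21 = 2.10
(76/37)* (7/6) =266/111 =2.40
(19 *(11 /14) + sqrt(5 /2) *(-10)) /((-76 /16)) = -22 /7 + 20 *sqrt(10) /19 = 0.19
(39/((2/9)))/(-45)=-39/10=-3.90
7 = 7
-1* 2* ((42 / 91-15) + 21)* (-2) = 336 / 13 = 25.85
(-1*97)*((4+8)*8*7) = -65184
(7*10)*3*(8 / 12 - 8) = -1540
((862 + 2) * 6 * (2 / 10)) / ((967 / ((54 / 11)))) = 5.26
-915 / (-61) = 15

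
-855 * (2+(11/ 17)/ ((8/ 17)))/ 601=-23085/ 4808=-4.80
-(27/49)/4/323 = -27/63308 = -0.00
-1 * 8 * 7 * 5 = -280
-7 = -7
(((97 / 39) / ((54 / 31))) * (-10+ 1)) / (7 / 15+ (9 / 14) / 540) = -420980 / 15327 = -27.47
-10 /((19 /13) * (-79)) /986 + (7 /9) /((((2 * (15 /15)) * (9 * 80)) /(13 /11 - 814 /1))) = -0.44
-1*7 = -7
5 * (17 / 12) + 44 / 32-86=-1861 / 24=-77.54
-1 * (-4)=4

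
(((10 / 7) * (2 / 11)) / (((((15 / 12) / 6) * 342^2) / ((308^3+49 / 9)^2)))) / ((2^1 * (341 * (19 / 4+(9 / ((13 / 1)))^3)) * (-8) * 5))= -43406172529967769158 / 661274913834315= -65640.13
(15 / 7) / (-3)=-5 / 7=-0.71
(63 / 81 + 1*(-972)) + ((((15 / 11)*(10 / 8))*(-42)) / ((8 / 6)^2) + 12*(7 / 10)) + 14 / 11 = -15868819 / 15840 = -1001.82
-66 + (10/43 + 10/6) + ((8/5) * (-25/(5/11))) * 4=-53677/129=-416.10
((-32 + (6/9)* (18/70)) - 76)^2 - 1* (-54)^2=10670976/1225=8711.00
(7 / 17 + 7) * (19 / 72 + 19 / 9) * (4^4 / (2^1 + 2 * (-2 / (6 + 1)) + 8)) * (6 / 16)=33516 / 187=179.23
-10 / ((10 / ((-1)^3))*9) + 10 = 91 / 9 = 10.11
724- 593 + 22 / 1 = 153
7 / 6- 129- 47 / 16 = -6277 / 48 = -130.77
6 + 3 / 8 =51 / 8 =6.38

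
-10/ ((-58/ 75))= 12.93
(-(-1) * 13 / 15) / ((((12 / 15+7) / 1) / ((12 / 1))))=4 / 3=1.33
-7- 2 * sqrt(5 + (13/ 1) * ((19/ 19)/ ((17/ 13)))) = -2 * sqrt(4318)/ 17- 7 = -14.73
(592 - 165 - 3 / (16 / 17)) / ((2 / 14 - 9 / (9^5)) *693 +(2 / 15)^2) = 123583725 / 28842784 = 4.28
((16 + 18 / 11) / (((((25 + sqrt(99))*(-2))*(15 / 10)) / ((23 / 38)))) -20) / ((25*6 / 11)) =-1330363 / 899460 + 2231*sqrt(11) / 1499100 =-1.47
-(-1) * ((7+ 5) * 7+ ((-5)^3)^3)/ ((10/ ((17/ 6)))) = -33201697/ 60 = -553361.62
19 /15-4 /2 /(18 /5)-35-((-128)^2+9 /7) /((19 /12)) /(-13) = 59268533 /77805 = 761.76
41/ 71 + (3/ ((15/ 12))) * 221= 188497/ 355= 530.98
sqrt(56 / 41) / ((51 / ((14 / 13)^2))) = 392 * sqrt(574) / 353379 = 0.03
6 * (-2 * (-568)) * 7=47712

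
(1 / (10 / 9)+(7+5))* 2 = 129 / 5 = 25.80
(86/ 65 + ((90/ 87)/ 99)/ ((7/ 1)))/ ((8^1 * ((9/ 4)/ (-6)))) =-576764/ 1306305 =-0.44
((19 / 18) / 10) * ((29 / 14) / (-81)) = -551 / 204120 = -0.00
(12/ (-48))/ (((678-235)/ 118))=-59/ 886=-0.07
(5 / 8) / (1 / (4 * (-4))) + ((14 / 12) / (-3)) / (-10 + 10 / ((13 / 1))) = -21509 / 2160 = -9.96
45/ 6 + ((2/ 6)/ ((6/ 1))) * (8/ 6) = 409/ 54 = 7.57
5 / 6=0.83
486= 486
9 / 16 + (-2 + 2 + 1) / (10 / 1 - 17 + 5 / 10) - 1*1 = -123 / 208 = -0.59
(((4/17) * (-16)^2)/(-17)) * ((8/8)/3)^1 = -1024/867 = -1.18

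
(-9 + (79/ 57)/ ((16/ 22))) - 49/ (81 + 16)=-7.60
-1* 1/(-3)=1/3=0.33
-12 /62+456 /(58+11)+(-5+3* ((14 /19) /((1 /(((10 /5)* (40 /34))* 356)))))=426756947 /230299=1853.06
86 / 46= 43 / 23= 1.87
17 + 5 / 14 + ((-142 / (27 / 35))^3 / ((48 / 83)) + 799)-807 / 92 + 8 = -410091057705137 / 38027556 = -10784049.80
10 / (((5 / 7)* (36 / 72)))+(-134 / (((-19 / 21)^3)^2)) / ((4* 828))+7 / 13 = 3203239765985 / 112533747352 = 28.46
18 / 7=2.57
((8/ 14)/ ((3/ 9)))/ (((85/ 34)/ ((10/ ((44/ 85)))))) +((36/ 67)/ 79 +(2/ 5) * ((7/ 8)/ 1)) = 110885567/ 8151220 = 13.60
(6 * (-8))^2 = 2304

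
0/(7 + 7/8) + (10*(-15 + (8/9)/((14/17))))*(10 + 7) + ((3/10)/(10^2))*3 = -149089433/63000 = -2366.50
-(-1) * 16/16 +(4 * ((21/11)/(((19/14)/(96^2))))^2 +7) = 29365648053512/43681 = 672275086.50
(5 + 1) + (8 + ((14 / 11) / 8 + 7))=931 / 44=21.16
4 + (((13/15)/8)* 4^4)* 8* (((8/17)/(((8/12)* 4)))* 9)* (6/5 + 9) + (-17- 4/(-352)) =3581.25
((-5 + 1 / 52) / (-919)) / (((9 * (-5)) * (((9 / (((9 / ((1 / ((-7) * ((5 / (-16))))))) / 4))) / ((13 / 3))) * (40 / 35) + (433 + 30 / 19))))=-241129 / 871026586236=-0.00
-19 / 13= -1.46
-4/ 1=-4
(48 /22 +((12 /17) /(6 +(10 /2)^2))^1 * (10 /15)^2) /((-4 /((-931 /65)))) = 7.85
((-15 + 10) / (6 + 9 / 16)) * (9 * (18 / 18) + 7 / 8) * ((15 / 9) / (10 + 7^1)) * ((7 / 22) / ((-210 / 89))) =7031 / 70686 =0.10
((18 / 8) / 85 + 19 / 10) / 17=131 / 1156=0.11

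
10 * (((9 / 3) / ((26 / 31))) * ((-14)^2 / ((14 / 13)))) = 6510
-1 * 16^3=-4096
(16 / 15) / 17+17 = 17.06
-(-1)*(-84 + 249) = 165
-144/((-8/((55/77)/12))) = 15/14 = 1.07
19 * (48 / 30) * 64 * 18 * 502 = 87902208 / 5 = 17580441.60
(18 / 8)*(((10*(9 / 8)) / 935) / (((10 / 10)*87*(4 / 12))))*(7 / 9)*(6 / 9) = 21 / 43384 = 0.00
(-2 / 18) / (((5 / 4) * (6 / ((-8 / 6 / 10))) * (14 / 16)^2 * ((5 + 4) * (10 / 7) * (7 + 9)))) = 8 / 637875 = 0.00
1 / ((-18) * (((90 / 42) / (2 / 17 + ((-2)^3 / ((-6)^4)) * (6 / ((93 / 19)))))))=-32893 / 11525490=-0.00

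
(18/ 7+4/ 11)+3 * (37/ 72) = 4.48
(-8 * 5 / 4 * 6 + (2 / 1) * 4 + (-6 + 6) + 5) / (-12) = 47 / 12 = 3.92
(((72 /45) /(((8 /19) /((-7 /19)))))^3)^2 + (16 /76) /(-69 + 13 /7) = 105016807 /13953125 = 7.53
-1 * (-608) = 608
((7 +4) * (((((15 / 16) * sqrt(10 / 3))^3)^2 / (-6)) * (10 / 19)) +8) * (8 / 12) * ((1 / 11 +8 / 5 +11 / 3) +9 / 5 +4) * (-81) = 10737205275699 / 1095761920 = 9798.85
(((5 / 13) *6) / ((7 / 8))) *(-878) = -210720 / 91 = -2315.60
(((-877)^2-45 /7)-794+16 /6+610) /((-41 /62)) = -1001161492 /861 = -1162789.19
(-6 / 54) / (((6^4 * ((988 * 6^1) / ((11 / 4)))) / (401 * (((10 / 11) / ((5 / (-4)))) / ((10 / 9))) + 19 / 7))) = 100007 / 9680186880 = 0.00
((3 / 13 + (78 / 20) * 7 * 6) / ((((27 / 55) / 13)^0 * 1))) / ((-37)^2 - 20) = 10662 / 87685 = 0.12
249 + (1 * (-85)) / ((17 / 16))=169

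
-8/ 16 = -1/ 2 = -0.50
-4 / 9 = -0.44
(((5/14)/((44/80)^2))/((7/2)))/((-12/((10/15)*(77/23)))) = -1000/15939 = -0.06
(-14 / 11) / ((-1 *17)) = 14 / 187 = 0.07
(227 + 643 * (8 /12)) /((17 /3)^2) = 5901 /289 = 20.42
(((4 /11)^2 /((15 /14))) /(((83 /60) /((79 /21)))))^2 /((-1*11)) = -102252544 /9985323051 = -0.01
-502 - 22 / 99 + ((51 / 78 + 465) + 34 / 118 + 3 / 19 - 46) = -21541841 / 262314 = -82.12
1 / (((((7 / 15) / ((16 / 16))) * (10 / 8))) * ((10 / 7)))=6 / 5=1.20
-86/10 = -43/5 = -8.60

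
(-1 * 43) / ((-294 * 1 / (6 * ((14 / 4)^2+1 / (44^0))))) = 2279 / 196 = 11.63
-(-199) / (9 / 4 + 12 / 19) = 15124 / 219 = 69.06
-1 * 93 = -93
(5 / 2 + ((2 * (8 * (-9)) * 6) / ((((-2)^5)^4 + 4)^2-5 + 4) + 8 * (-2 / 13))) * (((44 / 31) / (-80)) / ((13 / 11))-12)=-390421598754635247 / 25601712737397160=-15.25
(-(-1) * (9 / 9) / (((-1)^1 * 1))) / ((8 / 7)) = -7 / 8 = -0.88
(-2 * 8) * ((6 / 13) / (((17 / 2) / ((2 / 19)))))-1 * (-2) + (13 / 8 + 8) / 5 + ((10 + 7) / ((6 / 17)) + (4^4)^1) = 155195149 / 503880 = 308.00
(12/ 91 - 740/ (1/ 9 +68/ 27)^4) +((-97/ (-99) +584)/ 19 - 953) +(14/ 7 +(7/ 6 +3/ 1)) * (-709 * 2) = -42113726847893249/ 4349742848451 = -9681.89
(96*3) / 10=144 / 5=28.80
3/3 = 1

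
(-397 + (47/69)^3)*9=-130314250/36501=-3570.16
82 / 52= 41 / 26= 1.58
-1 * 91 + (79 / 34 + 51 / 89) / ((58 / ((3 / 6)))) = -31933691 / 351016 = -90.98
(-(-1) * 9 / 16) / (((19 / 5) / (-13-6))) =-45 / 16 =-2.81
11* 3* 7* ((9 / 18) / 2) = 231 / 4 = 57.75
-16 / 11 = -1.45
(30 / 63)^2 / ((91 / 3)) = 0.01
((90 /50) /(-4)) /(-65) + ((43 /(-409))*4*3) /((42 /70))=-1114319 /531700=-2.10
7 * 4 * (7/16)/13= 49/52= 0.94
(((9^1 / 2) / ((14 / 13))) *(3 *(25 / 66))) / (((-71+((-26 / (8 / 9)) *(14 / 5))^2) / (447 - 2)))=32540625 / 102203794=0.32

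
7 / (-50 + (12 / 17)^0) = -1 / 7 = -0.14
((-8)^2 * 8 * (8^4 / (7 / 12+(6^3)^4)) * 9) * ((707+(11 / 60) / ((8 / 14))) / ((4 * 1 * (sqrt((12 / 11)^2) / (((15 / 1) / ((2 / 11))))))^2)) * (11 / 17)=629902877345280 / 444063596663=1418.50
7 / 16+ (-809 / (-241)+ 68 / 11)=423149 / 42416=9.98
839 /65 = 12.91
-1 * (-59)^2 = -3481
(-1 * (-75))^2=5625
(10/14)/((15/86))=86/21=4.10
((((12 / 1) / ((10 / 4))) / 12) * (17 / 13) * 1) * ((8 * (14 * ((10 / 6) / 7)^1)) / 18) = 272 / 351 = 0.77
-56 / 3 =-18.67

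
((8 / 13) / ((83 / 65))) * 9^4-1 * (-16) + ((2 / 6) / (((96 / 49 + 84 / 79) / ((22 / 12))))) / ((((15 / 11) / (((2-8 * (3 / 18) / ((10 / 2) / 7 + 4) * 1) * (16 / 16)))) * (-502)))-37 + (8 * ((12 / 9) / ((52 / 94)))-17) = 372346468724209 / 118460604600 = 3143.21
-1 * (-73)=73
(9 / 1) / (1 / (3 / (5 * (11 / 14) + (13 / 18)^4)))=19840464 / 3086767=6.43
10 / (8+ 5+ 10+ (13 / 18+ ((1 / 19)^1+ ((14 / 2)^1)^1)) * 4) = 1710 / 9251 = 0.18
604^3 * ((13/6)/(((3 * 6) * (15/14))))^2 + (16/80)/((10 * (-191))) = 174259704029311/62657550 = 2781144.56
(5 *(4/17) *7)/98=10/119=0.08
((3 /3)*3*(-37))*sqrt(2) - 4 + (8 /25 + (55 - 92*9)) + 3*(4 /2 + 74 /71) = -1362407 /1775 - 111*sqrt(2) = -924.53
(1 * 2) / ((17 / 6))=0.71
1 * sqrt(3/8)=sqrt(6)/4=0.61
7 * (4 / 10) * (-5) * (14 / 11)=-196 / 11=-17.82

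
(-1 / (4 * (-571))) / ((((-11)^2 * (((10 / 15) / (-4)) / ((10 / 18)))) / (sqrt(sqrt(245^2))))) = -35 * sqrt(5) / 414546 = -0.00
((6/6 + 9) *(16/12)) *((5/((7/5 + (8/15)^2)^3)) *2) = 1518750000/54439939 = 27.90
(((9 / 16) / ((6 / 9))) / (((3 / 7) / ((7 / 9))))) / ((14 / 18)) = 63 / 32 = 1.97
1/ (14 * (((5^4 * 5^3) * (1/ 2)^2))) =2/ 546875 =0.00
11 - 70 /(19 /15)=-841 /19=-44.26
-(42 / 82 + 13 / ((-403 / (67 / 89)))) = -55192 / 113119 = -0.49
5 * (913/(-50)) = -91.30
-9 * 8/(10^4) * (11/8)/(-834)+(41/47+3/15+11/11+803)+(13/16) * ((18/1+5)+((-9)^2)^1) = 116231523551/130660000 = 889.57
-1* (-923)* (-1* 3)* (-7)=19383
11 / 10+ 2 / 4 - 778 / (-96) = 2329 / 240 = 9.70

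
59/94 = 0.63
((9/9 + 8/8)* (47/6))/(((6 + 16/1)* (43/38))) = 893/1419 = 0.63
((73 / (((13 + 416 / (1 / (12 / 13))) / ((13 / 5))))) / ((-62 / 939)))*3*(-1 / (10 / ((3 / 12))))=0.54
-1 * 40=-40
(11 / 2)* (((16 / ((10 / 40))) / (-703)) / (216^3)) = -11 / 221394384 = -0.00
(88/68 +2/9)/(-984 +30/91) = -10556/6847821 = -0.00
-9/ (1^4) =-9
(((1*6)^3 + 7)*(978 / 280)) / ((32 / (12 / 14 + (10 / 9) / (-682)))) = 668058271 / 32081280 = 20.82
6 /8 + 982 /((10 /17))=33403 /20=1670.15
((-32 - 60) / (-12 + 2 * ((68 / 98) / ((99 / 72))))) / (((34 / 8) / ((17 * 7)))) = 347116 / 1481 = 234.38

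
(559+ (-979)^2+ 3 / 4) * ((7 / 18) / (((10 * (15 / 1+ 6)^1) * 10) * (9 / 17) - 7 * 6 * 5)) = 65212051 / 157680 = 413.57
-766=-766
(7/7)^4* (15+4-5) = 14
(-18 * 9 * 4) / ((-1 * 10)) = 324 / 5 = 64.80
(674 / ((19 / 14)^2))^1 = 132104 / 361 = 365.94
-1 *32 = -32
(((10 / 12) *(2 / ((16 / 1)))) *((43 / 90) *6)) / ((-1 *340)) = -0.00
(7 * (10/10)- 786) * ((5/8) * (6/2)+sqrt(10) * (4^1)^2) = -12464 * sqrt(10)- 11685/8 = -40875.25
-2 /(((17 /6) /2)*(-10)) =12 /85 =0.14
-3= -3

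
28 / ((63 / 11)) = 44 / 9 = 4.89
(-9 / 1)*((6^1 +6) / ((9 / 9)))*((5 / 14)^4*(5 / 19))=-84375 / 182476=-0.46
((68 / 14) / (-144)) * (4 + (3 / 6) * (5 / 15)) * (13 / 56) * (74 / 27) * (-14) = 204425 / 163296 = 1.25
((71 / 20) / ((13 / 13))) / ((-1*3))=-71 / 60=-1.18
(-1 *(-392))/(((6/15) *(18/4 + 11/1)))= 1960/31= 63.23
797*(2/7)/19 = 1594/133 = 11.98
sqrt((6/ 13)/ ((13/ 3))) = 3*sqrt(2)/ 13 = 0.33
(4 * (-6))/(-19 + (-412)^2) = -8/56575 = -0.00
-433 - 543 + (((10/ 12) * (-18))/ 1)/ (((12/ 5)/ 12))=-1051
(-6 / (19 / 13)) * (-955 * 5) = 372450 / 19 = 19602.63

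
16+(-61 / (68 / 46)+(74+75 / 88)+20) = 104103 / 1496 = 69.59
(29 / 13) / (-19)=-29 / 247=-0.12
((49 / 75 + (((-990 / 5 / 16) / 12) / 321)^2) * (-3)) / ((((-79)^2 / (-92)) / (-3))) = -39638712831 / 457300537600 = -0.09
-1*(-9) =9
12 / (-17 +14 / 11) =-132 / 173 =-0.76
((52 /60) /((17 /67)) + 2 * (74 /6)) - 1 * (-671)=699.08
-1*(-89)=89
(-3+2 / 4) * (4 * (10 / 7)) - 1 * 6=-142 / 7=-20.29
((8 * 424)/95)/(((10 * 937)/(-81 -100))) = -0.69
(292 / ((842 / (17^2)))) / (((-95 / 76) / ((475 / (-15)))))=3206744 / 1263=2538.99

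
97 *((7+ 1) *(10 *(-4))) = -31040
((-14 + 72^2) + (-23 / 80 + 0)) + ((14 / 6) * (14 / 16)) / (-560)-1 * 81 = 9770321 / 1920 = 5088.71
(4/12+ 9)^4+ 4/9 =614692/81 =7588.79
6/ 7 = 0.86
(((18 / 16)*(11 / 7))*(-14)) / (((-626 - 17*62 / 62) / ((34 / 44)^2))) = 2601 / 113168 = 0.02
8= 8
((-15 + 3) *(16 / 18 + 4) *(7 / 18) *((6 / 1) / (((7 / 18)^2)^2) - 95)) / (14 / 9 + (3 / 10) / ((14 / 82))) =-353549680 / 306789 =-1152.42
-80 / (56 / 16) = -160 / 7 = -22.86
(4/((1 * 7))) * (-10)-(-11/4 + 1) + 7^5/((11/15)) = 7057719/308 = 22914.67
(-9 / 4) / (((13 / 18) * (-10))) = 81 / 260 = 0.31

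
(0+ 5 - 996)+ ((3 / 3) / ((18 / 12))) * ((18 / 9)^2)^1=-2965 / 3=-988.33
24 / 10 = 12 / 5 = 2.40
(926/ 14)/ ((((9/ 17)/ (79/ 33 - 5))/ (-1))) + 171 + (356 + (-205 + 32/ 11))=1352392/ 2079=650.50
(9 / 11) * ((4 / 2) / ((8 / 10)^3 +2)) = 1125 / 1727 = 0.65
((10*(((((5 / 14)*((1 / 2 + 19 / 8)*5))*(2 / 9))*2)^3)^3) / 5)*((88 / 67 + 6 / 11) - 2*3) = -748922882459514617919921875 / 53936694575578047873024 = -13885.22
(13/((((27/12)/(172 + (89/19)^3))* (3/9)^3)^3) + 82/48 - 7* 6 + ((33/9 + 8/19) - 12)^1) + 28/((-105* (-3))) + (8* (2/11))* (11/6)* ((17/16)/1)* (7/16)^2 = 466061389316.94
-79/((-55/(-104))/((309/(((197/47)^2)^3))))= -27365668241206776/3214845057002095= -8.51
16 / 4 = 4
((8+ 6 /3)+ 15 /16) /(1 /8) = 175 /2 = 87.50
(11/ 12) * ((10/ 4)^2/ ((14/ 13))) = 3575/ 672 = 5.32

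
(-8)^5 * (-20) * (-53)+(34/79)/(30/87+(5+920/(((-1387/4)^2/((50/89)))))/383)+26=-1867567179455047586992/53767615036025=-34734052.80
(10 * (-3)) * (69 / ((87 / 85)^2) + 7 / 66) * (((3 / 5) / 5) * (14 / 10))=-76896477 / 231275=-332.49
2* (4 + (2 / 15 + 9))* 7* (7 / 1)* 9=57918 / 5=11583.60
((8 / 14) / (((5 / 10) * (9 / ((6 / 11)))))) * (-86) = -1376 / 231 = -5.96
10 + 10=20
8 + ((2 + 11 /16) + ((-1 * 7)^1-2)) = 27 /16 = 1.69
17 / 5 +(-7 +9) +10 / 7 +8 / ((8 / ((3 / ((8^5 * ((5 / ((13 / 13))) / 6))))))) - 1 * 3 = 2195519 / 573440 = 3.83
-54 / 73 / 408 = -9 / 4964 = -0.00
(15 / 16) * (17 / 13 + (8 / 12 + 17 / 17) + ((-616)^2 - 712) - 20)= 4615735 / 13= 355056.54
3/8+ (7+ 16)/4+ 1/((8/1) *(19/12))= 943/152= 6.20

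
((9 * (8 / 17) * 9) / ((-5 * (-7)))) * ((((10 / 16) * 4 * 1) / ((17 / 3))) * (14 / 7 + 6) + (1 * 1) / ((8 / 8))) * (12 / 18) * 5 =4752 / 289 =16.44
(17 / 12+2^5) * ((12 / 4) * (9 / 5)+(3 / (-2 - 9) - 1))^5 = 241698334952707 / 6039412500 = 40020.17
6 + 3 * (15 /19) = 159 /19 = 8.37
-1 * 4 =-4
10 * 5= 50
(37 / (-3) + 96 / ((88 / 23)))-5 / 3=122 / 11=11.09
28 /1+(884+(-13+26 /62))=27882 /31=899.42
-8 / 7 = -1.14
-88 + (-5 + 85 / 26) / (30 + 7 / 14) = -69829 / 793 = -88.06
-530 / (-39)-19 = -211 / 39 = -5.41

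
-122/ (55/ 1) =-122/ 55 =-2.22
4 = 4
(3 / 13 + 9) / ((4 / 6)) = 180 / 13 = 13.85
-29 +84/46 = -625/23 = -27.17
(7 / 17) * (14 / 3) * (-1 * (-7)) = 13.45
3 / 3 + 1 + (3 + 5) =10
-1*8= -8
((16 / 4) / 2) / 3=2 / 3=0.67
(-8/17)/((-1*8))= 1/17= 0.06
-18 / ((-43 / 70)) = 1260 / 43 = 29.30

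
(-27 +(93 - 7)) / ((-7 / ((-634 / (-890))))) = -6.00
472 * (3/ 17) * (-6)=-8496/ 17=-499.76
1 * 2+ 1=3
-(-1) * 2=2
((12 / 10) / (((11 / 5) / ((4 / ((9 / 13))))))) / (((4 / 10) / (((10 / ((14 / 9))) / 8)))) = 6.33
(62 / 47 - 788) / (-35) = 5282 / 235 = 22.48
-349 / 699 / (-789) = 349 / 551511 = 0.00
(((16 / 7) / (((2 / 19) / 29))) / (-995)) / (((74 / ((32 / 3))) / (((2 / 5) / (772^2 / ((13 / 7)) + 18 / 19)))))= -600704 / 5282915132775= -0.00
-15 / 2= -7.50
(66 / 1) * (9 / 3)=198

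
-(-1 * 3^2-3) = 12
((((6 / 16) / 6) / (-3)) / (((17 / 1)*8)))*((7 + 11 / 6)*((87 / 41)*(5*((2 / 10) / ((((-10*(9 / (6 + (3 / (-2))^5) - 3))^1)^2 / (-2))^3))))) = 2182320209 / 39715414382466144000000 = 0.00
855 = 855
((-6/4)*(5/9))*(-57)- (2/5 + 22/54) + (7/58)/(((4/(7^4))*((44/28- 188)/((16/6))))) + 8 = 12183749/227070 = 53.66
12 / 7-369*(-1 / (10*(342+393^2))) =294881 / 171990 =1.71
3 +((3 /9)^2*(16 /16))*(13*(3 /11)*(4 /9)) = 943 /297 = 3.18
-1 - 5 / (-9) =-4 / 9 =-0.44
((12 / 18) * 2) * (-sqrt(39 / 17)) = -4 * sqrt(663) / 51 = -2.02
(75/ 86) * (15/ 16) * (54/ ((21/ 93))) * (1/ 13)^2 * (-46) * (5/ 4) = -66.52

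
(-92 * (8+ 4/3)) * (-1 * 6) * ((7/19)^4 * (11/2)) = 68034736/130321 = 522.06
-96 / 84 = -8 / 7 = -1.14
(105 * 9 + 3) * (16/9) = 1685.33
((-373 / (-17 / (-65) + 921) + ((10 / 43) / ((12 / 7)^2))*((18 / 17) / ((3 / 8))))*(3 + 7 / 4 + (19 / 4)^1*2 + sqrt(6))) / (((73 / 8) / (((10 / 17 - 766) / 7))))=1240153161040*sqrt(6) / 570393745131 + 5890727514940 / 190131248377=36.31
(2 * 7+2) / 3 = 16 / 3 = 5.33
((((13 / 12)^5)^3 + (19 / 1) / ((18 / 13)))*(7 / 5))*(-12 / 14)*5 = -262604466843137029 / 2567836929097728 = -102.27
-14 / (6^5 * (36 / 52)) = -91 / 34992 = -0.00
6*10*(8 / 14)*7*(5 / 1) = 1200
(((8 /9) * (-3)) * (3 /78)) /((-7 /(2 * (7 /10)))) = 4 /195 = 0.02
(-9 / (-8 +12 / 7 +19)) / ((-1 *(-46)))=-63 / 4094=-0.02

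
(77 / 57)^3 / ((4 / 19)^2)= 55.62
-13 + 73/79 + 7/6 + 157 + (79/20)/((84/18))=9750749/66360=146.94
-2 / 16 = -1 / 8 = -0.12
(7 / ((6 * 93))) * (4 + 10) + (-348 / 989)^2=81715945 / 272895759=0.30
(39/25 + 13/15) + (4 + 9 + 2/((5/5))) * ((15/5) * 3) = 10307/75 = 137.43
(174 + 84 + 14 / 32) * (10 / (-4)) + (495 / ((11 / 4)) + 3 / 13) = -193799 / 416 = -465.86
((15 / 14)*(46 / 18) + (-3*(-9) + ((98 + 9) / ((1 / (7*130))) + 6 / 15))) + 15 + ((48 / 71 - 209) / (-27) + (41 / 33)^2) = 1581878966581 / 16236990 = 97424.40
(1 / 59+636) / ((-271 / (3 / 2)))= -112575 / 31978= -3.52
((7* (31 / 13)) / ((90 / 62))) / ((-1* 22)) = -6727 / 12870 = -0.52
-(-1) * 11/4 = 11/4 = 2.75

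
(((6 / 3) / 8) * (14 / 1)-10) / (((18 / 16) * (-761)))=52 / 6849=0.01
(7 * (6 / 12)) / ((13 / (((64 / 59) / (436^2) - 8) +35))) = 132485059 / 18225454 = 7.27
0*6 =0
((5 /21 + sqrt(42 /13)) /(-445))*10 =-2*sqrt(546) /1157 - 10 /1869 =-0.05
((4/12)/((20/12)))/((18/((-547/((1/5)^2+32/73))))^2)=199310595125/246929796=807.15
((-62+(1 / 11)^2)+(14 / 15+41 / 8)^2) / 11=-44062391 / 19166400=-2.30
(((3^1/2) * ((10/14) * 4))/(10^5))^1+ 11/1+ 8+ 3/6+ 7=1855003/70000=26.50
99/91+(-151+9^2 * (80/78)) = -6082/91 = -66.84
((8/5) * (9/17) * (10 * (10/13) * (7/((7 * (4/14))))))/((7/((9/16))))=405/221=1.83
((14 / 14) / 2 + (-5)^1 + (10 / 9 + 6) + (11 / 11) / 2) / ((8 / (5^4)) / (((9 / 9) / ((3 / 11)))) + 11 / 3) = 192500 / 227091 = 0.85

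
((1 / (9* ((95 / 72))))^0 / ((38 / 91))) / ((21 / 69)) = 299 / 38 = 7.87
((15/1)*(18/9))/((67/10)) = 300/67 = 4.48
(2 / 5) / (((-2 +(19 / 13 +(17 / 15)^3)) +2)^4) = 741137031298828125 / 134192563945416704648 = 0.01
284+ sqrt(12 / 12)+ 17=302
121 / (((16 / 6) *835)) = 363 / 6680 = 0.05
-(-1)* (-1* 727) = -727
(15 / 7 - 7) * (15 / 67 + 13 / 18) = -2771 / 603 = -4.60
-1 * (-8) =8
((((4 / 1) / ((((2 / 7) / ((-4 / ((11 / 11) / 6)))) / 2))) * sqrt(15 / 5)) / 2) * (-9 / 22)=1512 * sqrt(3) / 11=238.08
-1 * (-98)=98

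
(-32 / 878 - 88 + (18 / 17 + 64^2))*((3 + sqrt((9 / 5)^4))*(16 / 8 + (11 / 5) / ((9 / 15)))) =1555805368 / 10975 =141759.03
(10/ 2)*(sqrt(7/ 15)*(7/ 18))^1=7*sqrt(105)/ 54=1.33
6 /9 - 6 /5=-8 /15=-0.53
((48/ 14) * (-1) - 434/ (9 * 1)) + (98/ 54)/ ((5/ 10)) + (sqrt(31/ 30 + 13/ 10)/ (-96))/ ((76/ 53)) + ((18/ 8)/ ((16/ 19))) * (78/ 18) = -440815/ 12096 - 53 * sqrt(21)/ 21888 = -36.45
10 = 10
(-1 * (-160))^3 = 4096000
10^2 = 100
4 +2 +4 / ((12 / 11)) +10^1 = 59 / 3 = 19.67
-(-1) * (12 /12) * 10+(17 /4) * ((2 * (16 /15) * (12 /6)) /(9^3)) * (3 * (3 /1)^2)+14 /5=5456 /405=13.47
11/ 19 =0.58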